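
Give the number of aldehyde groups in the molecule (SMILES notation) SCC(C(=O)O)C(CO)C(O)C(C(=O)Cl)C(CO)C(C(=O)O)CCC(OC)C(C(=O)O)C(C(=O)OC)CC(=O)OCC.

Working along the chain:
  HSCH2: –SH on an sp³ carbon → thiol.
  CH(COOH): pendant –COOH: carbonyl C bonded to C and –OH → carboxylic acid.
  CH(CH2OH): pendant –CH2OH on an sp³ backbone C → alcohol.
  CH(OH): –OH on an sp³ carbon → alcohol (secondary).
  CH(COCl): pendant –C(=O)X: carbonyl C bonded to C and halogen → acyl halide.
  CH(CH2OH): pendant –CH2OH on an sp³ backbone C → alcohol.
  CH(COOH): pendant –COOH: carbonyl C bonded to C and –OH → carboxylic acid.
  CH(OCH3): pendant –OCH3: C–O–C with sp³ C, no adjacent C=O → ether.
  CH(COOH): pendant –COOH: carbonyl C bonded to C and –OH → carboxylic acid.
  CH(COOCH3): pendant –COOCH3: carbonyl C bonded to C and –OCH3 → ester.
  CH2COOCH2: –C(=O)–O–C with C on the carbonyl side → ester.
No segment is a aldehyde: CH(COOH) is carboxylic acid, not aldehyde; CH(COCl) is acyl halide, not aldehyde; CH(COOH) is carboxylic acid, not aldehyde. → 0.

0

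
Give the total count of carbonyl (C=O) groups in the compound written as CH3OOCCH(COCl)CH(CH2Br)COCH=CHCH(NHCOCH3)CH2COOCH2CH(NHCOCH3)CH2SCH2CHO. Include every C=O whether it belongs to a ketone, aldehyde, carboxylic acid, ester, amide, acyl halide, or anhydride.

7

CH3OOC: ester, 1 C=O (running total 1).
CH(COCl): acyl halide, 1 C=O (running total 2).
CO: ketone, 1 C=O (running total 3).
CH(NHCOCH3): amide, 1 C=O (running total 4).
CH2COOCH2: ester, 1 C=O (running total 5).
CH(NHCOCH3): amide, 1 C=O (running total 6).
CHO: aldehyde, 1 C=O (running total 7).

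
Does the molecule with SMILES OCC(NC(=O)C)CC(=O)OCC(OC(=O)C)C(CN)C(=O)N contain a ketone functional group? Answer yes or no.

HO– on an sp³ carbon → alcohol.
pendant –NHC(=O)CH3: N bonded to a carbonyl → amide (not amine).
–C(=O)–O–C with C on the carbonyl side → ester.
pendant –OC(=O)CH3: an acyloxy group → ester.
pendant –CH2NH2: N on sp³ C, no adjacent C=O → amine.
–C(=O)NH2: carbonyl C bonded to C and to N → amide (the N is not a separate amine).
In each of CH2COOCH2 and CH(OCOCH3), the C=O is bonded to an –O–C group, which defines an ester, not a ketone. In each of CH(NHCOCH3) and CONH2, the C=O is bonded to nitrogen, which defines an amide, not a ketone.
The groups actually present are: alcohol, amide, amine, ester.

no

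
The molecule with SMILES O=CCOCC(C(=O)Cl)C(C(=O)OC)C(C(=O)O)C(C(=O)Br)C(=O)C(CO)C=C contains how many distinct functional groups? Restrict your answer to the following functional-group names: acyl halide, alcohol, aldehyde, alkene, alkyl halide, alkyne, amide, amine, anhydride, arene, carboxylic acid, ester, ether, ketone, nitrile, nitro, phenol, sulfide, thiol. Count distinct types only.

terminal –CHO: carbonyl C bonded to H and C → aldehyde.
C–O–C with sp³ carbons on both sides and no adjacent C=O → ether.
pendant –C(=O)X: carbonyl C bonded to C and halogen → acyl halide.
pendant –COOCH3: carbonyl C bonded to C and –OCH3 → ester.
pendant –COOH: carbonyl C bonded to C and –OH → carboxylic acid.
pendant –C(=O)X: carbonyl C bonded to C and halogen → acyl halide.
–C(=O)– with carbon on both sides → ketone.
pendant –CH2OH on an sp³ backbone C → alcohol.
C=C double bond → alkene.
Distinct types present: acyl halide, alcohol, aldehyde, alkene, carboxylic acid, ester, ether, ketone.

8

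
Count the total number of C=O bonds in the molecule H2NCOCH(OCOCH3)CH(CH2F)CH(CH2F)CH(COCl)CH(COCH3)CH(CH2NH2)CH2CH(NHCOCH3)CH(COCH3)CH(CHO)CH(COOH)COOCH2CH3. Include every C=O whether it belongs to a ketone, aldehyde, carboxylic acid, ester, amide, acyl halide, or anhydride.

H2NCO: amide, 1 C=O (running total 1).
CH(OCOCH3): ester, 1 C=O (running total 2).
CH(COCl): acyl halide, 1 C=O (running total 3).
CH(COCH3): ketone, 1 C=O (running total 4).
CH(NHCOCH3): amide, 1 C=O (running total 5).
CH(COCH3): ketone, 1 C=O (running total 6).
CH(CHO): aldehyde, 1 C=O (running total 7).
CH(COOH): carboxylic acid, 1 C=O (running total 8).
COOCH2CH3: ester, 1 C=O (running total 9).

9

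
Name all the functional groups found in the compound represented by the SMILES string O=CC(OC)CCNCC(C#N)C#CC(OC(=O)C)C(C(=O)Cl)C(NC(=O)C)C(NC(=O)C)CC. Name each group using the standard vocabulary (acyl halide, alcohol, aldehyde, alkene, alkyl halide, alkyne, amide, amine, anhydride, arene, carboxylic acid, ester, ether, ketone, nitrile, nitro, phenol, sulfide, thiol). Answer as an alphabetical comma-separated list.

Working along the chain:
  OHC: terminal –CHO: carbonyl C bonded to H and C → aldehyde.
  CH(OCH3): pendant –OCH3: C–O–C with sp³ C, no adjacent C=O → ether.
  CH2NHCH2: C–N–C with sp³ carbons and no adjacent C=O → amine (secondary).
  CH(CN): pendant –C≡N: nitrile.
  C≡C: C≡C triple bond → alkyne.
  CH(OCOCH3): pendant –OC(=O)CH3: an acyloxy group → ester.
  CH(COCl): pendant –C(=O)X: carbonyl C bonded to C and halogen → acyl halide.
  CH(NHCOCH3): pendant –NHC(=O)CH3: N bonded to a carbonyl → amide (not amine).
  CH(NHCOCH3): pendant –NHC(=O)CH3: N bonded to a carbonyl → amide (not amine).

acyl halide, aldehyde, alkyne, amide, amine, ester, ether, nitrile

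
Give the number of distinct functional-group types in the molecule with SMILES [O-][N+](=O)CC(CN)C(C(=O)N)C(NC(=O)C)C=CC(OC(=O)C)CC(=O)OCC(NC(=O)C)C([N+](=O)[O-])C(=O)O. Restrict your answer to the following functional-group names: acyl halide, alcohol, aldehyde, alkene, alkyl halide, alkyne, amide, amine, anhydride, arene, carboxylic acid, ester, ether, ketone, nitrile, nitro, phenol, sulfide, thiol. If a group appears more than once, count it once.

Working along the chain:
  O2NCH2: –NO2 on carbon → nitro group.
  CH(CH2NH2): pendant –CH2NH2: N on sp³ C, no adjacent C=O → amine.
  CH(CONH2): pendant –CONH2: carbonyl C bonded to C and N → amide.
  CH(NHCOCH3): pendant –NHC(=O)CH3: N bonded to a carbonyl → amide (not amine).
  CH=CH: C=C double bond → alkene.
  CH(OCOCH3): pendant –OC(=O)CH3: an acyloxy group → ester.
  CH2COOCH2: –C(=O)–O–C with C on the carbonyl side → ester.
  CH(NHCOCH3): pendant –NHC(=O)CH3: N bonded to a carbonyl → amide (not amine).
  CH(NO2): –NO2 on an sp³ carbon → nitro (the N=O is not a carbonyl).
  COOH: –COOH: carbonyl C bonded to –OH and C → carboxylic acid (the –OH is not a separate alcohol).
Distinct types present: alkene, amide, amine, carboxylic acid, ester, nitro.

6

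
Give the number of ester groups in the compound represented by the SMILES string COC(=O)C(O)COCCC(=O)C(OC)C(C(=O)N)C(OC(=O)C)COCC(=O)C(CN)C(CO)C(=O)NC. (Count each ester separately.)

2

CH3O–C(=O)–: carbonyl C bonded to C and to –OCH3 → ester (not ketone + ether).
–OH on an sp³ carbon → alcohol (secondary).
C–O–C with sp³ carbons on both sides and no adjacent C=O → ether.
–C(=O)– with carbon on both sides → ketone.
pendant –OCH3: C–O–C with sp³ C, no adjacent C=O → ether.
pendant –CONH2: carbonyl C bonded to C and N → amide.
pendant –OC(=O)CH3: an acyloxy group → ester.
C–O–C with sp³ carbons on both sides and no adjacent C=O → ether.
–C(=O)– with carbon on both sides → ketone.
pendant –CH2NH2: N on sp³ C, no adjacent C=O → amine.
pendant –CH2OH on an sp³ backbone C → alcohol.
–C(=O)NHCH3: carbonyl C bonded to C and to N → amide (the N is not an amine).
Ester appears at: CH3OOC, CH(OCOCH3) → 2.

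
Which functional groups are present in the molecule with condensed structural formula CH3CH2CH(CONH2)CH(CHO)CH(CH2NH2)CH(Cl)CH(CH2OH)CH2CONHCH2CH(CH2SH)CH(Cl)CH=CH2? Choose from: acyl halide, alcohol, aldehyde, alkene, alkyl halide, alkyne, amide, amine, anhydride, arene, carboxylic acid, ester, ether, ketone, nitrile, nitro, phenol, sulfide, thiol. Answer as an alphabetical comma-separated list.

alcohol, aldehyde, alkene, alkyl halide, amide, amine, thiol

Reading the structure from left to right:
  CH(CONH2): pendant –CONH2: carbonyl C bonded to C and N → amide.
  CH(CHO): pendant –CHO: carbonyl C bonded to C and H → aldehyde.
  CH(CH2NH2): pendant –CH2NH2: N on sp³ C, no adjacent C=O → amine.
  CH(Cl): halogen on an sp³ carbon → alkyl halide.
  CH(CH2OH): pendant –CH2OH on an sp³ backbone C → alcohol.
  CH2CONHCH2: –C(=O)–N– linkage → amide (the N is not an amine).
  CH(CH2SH): pendant –CH2SH → thiol.
  CH(Cl): halogen on an sp³ carbon → alkyl halide.
  CH=CH2: C=C double bond → alkene.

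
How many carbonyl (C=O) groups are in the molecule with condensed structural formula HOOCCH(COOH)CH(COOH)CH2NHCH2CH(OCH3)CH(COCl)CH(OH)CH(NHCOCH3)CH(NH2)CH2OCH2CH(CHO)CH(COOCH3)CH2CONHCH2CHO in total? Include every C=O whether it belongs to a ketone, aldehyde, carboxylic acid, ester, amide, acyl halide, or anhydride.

9

HOOC: carboxylic acid, 1 C=O (running total 1).
CH(COOH): carboxylic acid, 1 C=O (running total 2).
CH(COOH): carboxylic acid, 1 C=O (running total 3).
CH(COCl): acyl halide, 1 C=O (running total 4).
CH(NHCOCH3): amide, 1 C=O (running total 5).
CH(CHO): aldehyde, 1 C=O (running total 6).
CH(COOCH3): ester, 1 C=O (running total 7).
CH2CONHCH2: amide, 1 C=O (running total 8).
CHO: aldehyde, 1 C=O (running total 9).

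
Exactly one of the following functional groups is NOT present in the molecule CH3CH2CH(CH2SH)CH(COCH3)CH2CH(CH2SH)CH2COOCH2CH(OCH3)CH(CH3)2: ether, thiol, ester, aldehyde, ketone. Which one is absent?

aldehyde

ketone: present (CH(COCH3) — pendant –COCH3: carbonyl C bonded to two carbons → ketone).
ether: present (CH(OCH3) — pendant –OCH3: C–O–C with sp³ C, no adjacent C=O → ether).
ester: present (CH2COOCH2 — –C(=O)–O–C with C on the carbonyl side → ester).
thiol: present (CH(CH2SH) — pendant –CH2SH → thiol).
aldehyde: absent. In CH(COCH3), the carbonyl carbon is bonded to two carbons, so it is a ketone, not an aldehyde.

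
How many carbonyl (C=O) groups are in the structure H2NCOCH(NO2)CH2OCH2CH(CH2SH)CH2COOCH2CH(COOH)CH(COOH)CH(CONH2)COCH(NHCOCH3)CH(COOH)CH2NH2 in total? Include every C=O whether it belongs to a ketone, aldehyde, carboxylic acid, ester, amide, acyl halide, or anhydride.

H2NCO: amide, 1 C=O (running total 1).
CH2COOCH2: ester, 1 C=O (running total 2).
CH(COOH): carboxylic acid, 1 C=O (running total 3).
CH(COOH): carboxylic acid, 1 C=O (running total 4).
CH(CONH2): amide, 1 C=O (running total 5).
CO: ketone, 1 C=O (running total 6).
CH(NHCOCH3): amide, 1 C=O (running total 7).
CH(COOH): carboxylic acid, 1 C=O (running total 8).

8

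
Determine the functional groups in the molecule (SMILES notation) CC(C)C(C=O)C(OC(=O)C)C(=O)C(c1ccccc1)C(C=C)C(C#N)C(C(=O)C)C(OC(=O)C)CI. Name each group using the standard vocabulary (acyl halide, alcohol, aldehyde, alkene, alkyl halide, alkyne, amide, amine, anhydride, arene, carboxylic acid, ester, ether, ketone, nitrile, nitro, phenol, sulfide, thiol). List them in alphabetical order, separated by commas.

Taking each segment in turn:
  CH(CHO): pendant –CHO: carbonyl C bonded to C and H → aldehyde.
  CH(OCOCH3): pendant –OC(=O)CH3: an acyloxy group → ester.
  CO: –C(=O)– with carbon on both sides → ketone.
  CH(C6H5): pendant –C6H5: benzene ring → arene.
  CH(CH=CH2): pendant –CH=CH2: C=C double bond → alkene.
  CH(CN): pendant –C≡N: nitrile.
  CH(COCH3): pendant –COCH3: carbonyl C bonded to two carbons → ketone.
  CH(OCOCH3): pendant –OC(=O)CH3: an acyloxy group → ester.
  CH2I: halogen on an sp³ carbon → alkyl halide.

aldehyde, alkene, alkyl halide, arene, ester, ketone, nitrile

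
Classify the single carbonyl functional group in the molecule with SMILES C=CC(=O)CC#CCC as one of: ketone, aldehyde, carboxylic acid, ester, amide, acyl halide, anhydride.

ketone

The carbonyl is in the CO segment: –C(=O)– with carbon on both sides → ketone.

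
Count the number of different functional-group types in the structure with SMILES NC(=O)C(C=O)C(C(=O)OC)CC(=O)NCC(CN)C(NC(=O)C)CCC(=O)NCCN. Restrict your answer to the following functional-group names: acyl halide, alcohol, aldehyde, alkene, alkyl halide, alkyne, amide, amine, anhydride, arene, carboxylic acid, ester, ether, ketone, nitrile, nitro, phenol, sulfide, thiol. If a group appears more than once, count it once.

4

–C(=O)NH2: carbonyl C bonded to C and to N → amide (the N is not a separate amine).
pendant –CHO: carbonyl C bonded to C and H → aldehyde.
pendant –COOCH3: carbonyl C bonded to C and –OCH3 → ester.
–C(=O)–N– linkage → amide (the N is not an amine).
pendant –CH2NH2: N on sp³ C, no adjacent C=O → amine.
pendant –NHC(=O)CH3: N bonded to a carbonyl → amide (not amine).
–C(=O)–N– linkage → amide (the N is not an amine).
–NH2 on an sp³ carbon with no adjacent C=O → amine.
Distinct types present: aldehyde, amide, amine, ester.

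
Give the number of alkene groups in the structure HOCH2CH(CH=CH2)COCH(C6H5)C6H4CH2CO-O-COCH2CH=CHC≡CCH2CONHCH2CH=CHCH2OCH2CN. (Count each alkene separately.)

HO– on an sp³ carbon → alcohol.
pendant –CH=CH2: C=C double bond → alkene.
–C(=O)– with carbon on both sides → ketone.
pendant –C6H5: benzene ring → arene.
para-disubstituted benzene ring → arene.
two acyl groups sharing one oxygen, –C(=O)–O–C(=O)– → anhydride.
C=C double bond → alkene.
C≡C triple bond → alkyne.
–C(=O)–N– linkage → amide (the N is not an amine).
C=C double bond → alkene.
C–O–C with sp³ carbons on both sides and no adjacent C=O → ether.
–C≡N: carbon triple-bonded to nitrogen → nitrile.
Alkene appears at: CH(CH=CH2), CH=CH, CH=CH → 3.

3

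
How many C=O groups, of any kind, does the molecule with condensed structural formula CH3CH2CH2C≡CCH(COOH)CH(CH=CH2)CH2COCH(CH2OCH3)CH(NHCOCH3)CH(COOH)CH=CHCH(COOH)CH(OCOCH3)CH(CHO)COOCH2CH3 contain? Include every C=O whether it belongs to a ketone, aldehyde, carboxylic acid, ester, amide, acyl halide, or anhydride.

CH(COOH): carboxylic acid, 1 C=O (running total 1).
CO: ketone, 1 C=O (running total 2).
CH(NHCOCH3): amide, 1 C=O (running total 3).
CH(COOH): carboxylic acid, 1 C=O (running total 4).
CH(COOH): carboxylic acid, 1 C=O (running total 5).
CH(OCOCH3): ester, 1 C=O (running total 6).
CH(CHO): aldehyde, 1 C=O (running total 7).
COOCH2CH3: ester, 1 C=O (running total 8).

8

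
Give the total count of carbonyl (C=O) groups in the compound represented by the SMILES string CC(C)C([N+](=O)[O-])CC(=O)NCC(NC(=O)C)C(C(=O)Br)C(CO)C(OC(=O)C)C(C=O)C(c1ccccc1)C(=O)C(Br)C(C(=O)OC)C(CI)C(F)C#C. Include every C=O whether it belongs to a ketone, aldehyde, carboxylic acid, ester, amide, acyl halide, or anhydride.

CH2CONHCH2: amide, 1 C=O (running total 1).
CH(NHCOCH3): amide, 1 C=O (running total 2).
CH(COBr): acyl halide, 1 C=O (running total 3).
CH(OCOCH3): ester, 1 C=O (running total 4).
CH(CHO): aldehyde, 1 C=O (running total 5).
CO: ketone, 1 C=O (running total 6).
CH(COOCH3): ester, 1 C=O (running total 7).

7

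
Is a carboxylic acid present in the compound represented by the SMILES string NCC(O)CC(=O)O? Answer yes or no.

Reading the structure from left to right:
  H2NCH2: –NH2 on an sp³ carbon with no adjacent C=O → amine.
  CH(OH): –OH on an sp³ carbon → alcohol (secondary).
  COOH: –COOH: carbonyl C bonded to –OH and C → carboxylic acid (the –OH is not a separate alcohol).
The COOH segment supplies the carboxylic acid: –COOH: carbonyl C bonded to –OH and C → carboxylic acid (the –OH is not a separate alcohol).

yes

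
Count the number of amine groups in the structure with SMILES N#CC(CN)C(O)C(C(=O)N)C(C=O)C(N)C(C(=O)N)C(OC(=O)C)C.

2

N≡C–: carbon triple-bonded to nitrogen → nitrile.
pendant –CH2NH2: N on sp³ C, no adjacent C=O → amine.
–OH on an sp³ carbon → alcohol (secondary).
pendant –CONH2: carbonyl C bonded to C and N → amide.
pendant –CHO: carbonyl C bonded to C and H → aldehyde.
–NH2 on an sp³ carbon with no adjacent C=O → amine.
pendant –CONH2: carbonyl C bonded to C and N → amide.
pendant –OC(=O)CH3: an acyloxy group → ester.
Amine appears at: CH(CH2NH2), CH(NH2) → 2.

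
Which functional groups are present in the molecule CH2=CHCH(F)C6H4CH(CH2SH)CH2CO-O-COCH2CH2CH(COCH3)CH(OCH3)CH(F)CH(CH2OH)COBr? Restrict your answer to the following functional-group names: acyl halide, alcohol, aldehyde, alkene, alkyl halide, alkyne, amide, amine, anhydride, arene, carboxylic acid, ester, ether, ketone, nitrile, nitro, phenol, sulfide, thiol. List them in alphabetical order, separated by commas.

acyl halide, alcohol, alkene, alkyl halide, anhydride, arene, ether, ketone, thiol

C=C double bond → alkene.
halogen on an sp³ carbon → alkyl halide.
para-disubstituted benzene ring → arene.
pendant –CH2SH → thiol.
two acyl groups sharing one oxygen, –C(=O)–O–C(=O)– → anhydride.
pendant –COCH3: carbonyl C bonded to two carbons → ketone.
pendant –OCH3: C–O–C with sp³ C, no adjacent C=O → ether.
halogen on an sp³ carbon → alkyl halide.
pendant –CH2OH on an sp³ backbone C → alcohol.
–C(=O)Br: carbonyl C bonded to C and to a halogen → acyl halide (not alkyl halide).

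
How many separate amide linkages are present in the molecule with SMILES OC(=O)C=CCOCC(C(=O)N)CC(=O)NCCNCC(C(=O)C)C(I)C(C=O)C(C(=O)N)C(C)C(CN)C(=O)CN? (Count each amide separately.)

3

–COOH: carbonyl C bonded to –OH and C → carboxylic acid (the –OH is not a separate alcohol).
C=C double bond → alkene.
C–O–C with sp³ carbons on both sides and no adjacent C=O → ether.
pendant –CONH2: carbonyl C bonded to C and N → amide.
–C(=O)–N– linkage → amide (the N is not an amine).
C–N–C with sp³ carbons and no adjacent C=O → amine (secondary).
pendant –COCH3: carbonyl C bonded to two carbons → ketone.
halogen on an sp³ carbon → alkyl halide.
pendant –CHO: carbonyl C bonded to C and H → aldehyde.
pendant –CONH2: carbonyl C bonded to C and N → amide.
pendant –CH2NH2: N on sp³ C, no adjacent C=O → amine.
–C(=O)– with carbon on both sides → ketone.
–NH2 on an sp³ carbon with no adjacent C=O → amine.
Amide appears at: CH(CONH2), CH2CONHCH2, CH(CONH2) → 3.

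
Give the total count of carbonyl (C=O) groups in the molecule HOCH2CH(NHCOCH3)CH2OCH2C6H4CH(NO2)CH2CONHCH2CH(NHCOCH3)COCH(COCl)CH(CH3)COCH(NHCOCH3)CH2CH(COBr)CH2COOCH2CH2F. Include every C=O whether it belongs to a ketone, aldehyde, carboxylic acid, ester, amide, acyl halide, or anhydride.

CH(NHCOCH3): amide, 1 C=O (running total 1).
CH2CONHCH2: amide, 1 C=O (running total 2).
CH(NHCOCH3): amide, 1 C=O (running total 3).
CO: ketone, 1 C=O (running total 4).
CH(COCl): acyl halide, 1 C=O (running total 5).
CO: ketone, 1 C=O (running total 6).
CH(NHCOCH3): amide, 1 C=O (running total 7).
CH(COBr): acyl halide, 1 C=O (running total 8).
CH2COOCH2: ester, 1 C=O (running total 9).

9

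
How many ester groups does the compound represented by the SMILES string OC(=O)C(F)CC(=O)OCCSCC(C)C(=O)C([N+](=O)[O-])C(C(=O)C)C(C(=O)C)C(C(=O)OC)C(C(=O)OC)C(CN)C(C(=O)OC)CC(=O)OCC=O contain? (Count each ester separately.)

Reading the structure from left to right:
  HOOC: –COOH: carbonyl C bonded to –OH and C → carboxylic acid (the –OH is not a separate alcohol).
  CH(F): halogen on an sp³ carbon → alkyl halide.
  CH2COOCH2: –C(=O)–O–C with C on the carbonyl side → ester.
  CH2SCH2: C–S–C linkage → sulfide (thioether).
  CO: –C(=O)– with carbon on both sides → ketone.
  CH(NO2): –NO2 on an sp³ carbon → nitro (the N=O is not a carbonyl).
  CH(COCH3): pendant –COCH3: carbonyl C bonded to two carbons → ketone.
  CH(COCH3): pendant –COCH3: carbonyl C bonded to two carbons → ketone.
  CH(COOCH3): pendant –COOCH3: carbonyl C bonded to C and –OCH3 → ester.
  CH(COOCH3): pendant –COOCH3: carbonyl C bonded to C and –OCH3 → ester.
  CH(CH2NH2): pendant –CH2NH2: N on sp³ C, no adjacent C=O → amine.
  CH(COOCH3): pendant –COOCH3: carbonyl C bonded to C and –OCH3 → ester.
  CH2COOCH2: –C(=O)–O–C with C on the carbonyl side → ester.
  CHO: terminal –CHO: carbonyl C bonded to H and C → aldehyde.
Ester appears at: CH2COOCH2, CH(COOCH3), CH(COOCH3), CH(COOCH3), CH2COOCH2 → 5.

5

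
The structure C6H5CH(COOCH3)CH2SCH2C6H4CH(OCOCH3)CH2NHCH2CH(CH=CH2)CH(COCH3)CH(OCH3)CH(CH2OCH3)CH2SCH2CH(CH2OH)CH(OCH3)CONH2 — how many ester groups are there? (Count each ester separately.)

Reading the structure from left to right:
  C6H5: C6H5– phenyl ring → arene.
  CH(COOCH3): pendant –COOCH3: carbonyl C bonded to C and –OCH3 → ester.
  CH2SCH2: C–S–C linkage → sulfide (thioether).
  C6H4: para-disubstituted benzene ring → arene.
  CH(OCOCH3): pendant –OC(=O)CH3: an acyloxy group → ester.
  CH2NHCH2: C–N–C with sp³ carbons and no adjacent C=O → amine (secondary).
  CH(CH=CH2): pendant –CH=CH2: C=C double bond → alkene.
  CH(COCH3): pendant –COCH3: carbonyl C bonded to two carbons → ketone.
  CH(OCH3): pendant –OCH3: C–O–C with sp³ C, no adjacent C=O → ether.
  CH(CH2OCH3): pendant –CH2OCH3: C–O–C linkage → ether.
  CH2SCH2: C–S–C linkage → sulfide (thioether).
  CH(CH2OH): pendant –CH2OH on an sp³ backbone C → alcohol.
  CH(OCH3): pendant –OCH3: C–O–C with sp³ C, no adjacent C=O → ether.
  CONH2: –C(=O)NH2: carbonyl C bonded to C and to N → amide (the N is not a separate amine).
Ester appears at: CH(COOCH3), CH(OCOCH3) → 2.

2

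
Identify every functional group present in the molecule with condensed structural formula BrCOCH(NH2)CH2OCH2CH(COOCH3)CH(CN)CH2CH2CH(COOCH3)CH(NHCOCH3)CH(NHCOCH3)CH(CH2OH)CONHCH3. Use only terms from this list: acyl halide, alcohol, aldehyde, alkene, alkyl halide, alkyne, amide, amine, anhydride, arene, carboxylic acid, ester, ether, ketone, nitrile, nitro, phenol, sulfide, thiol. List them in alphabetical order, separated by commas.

acyl halide, alcohol, amide, amine, ester, ether, nitrile

Working along the chain:
  BrCO: –C(=O)Br: carbonyl C bonded to C and to a halogen → acyl halide (not alkyl halide).
  CH(NH2): –NH2 on an sp³ carbon with no adjacent C=O → amine.
  CH2OCH2: C–O–C with sp³ carbons on both sides and no adjacent C=O → ether.
  CH(COOCH3): pendant –COOCH3: carbonyl C bonded to C and –OCH3 → ester.
  CH(CN): pendant –C≡N: nitrile.
  CH(COOCH3): pendant –COOCH3: carbonyl C bonded to C and –OCH3 → ester.
  CH(NHCOCH3): pendant –NHC(=O)CH3: N bonded to a carbonyl → amide (not amine).
  CH(NHCOCH3): pendant –NHC(=O)CH3: N bonded to a carbonyl → amide (not amine).
  CH(CH2OH): pendant –CH2OH on an sp³ backbone C → alcohol.
  CONHCH3: –C(=O)NHCH3: carbonyl C bonded to C and to N → amide (the N is not an amine).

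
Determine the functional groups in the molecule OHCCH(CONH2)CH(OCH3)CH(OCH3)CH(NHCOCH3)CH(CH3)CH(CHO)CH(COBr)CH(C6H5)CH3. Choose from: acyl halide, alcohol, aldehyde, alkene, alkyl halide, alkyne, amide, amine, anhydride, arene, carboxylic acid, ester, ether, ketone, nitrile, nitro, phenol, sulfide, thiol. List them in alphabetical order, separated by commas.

acyl halide, aldehyde, amide, arene, ether

Working along the chain:
  OHC: terminal –CHO: carbonyl C bonded to H and C → aldehyde.
  CH(CONH2): pendant –CONH2: carbonyl C bonded to C and N → amide.
  CH(OCH3): pendant –OCH3: C–O–C with sp³ C, no adjacent C=O → ether.
  CH(OCH3): pendant –OCH3: C–O–C with sp³ C, no adjacent C=O → ether.
  CH(NHCOCH3): pendant –NHC(=O)CH3: N bonded to a carbonyl → amide (not amine).
  CH(CHO): pendant –CHO: carbonyl C bonded to C and H → aldehyde.
  CH(COBr): pendant –C(=O)X: carbonyl C bonded to C and halogen → acyl halide.
  CH(C6H5): pendant –C6H5: benzene ring → arene.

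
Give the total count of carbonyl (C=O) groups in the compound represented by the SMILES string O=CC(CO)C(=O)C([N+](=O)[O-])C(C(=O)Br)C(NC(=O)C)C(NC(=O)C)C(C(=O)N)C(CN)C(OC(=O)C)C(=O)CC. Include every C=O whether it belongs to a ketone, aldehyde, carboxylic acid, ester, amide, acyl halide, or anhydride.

8

OHC: aldehyde, 1 C=O (running total 1).
CO: ketone, 1 C=O (running total 2).
CH(COBr): acyl halide, 1 C=O (running total 3).
CH(NHCOCH3): amide, 1 C=O (running total 4).
CH(NHCOCH3): amide, 1 C=O (running total 5).
CH(CONH2): amide, 1 C=O (running total 6).
CH(OCOCH3): ester, 1 C=O (running total 7).
CO: ketone, 1 C=O (running total 8).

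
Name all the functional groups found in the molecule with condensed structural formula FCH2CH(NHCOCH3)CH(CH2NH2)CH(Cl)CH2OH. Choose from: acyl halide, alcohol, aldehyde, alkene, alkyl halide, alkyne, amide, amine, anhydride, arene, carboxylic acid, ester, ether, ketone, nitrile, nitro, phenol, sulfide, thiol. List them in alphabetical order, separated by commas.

Taking each segment in turn:
  FCH2: halogen on an sp³ carbon → alkyl halide.
  CH(NHCOCH3): pendant –NHC(=O)CH3: N bonded to a carbonyl → amide (not amine).
  CH(CH2NH2): pendant –CH2NH2: N on sp³ C, no adjacent C=O → amine.
  CH(Cl): halogen on an sp³ carbon → alkyl halide.
  CH2OH: –OH on an sp³ carbon → alcohol.

alcohol, alkyl halide, amide, amine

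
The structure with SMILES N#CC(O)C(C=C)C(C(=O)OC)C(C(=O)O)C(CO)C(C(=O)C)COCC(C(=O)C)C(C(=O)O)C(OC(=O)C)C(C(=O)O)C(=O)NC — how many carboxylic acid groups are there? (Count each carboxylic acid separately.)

3

Taking each segment in turn:
  N≡C: N≡C–: carbon triple-bonded to nitrogen → nitrile.
  CH(OH): –OH on an sp³ carbon → alcohol (secondary).
  CH(CH=CH2): pendant –CH=CH2: C=C double bond → alkene.
  CH(COOCH3): pendant –COOCH3: carbonyl C bonded to C and –OCH3 → ester.
  CH(COOH): pendant –COOH: carbonyl C bonded to C and –OH → carboxylic acid.
  CH(CH2OH): pendant –CH2OH on an sp³ backbone C → alcohol.
  CH(COCH3): pendant –COCH3: carbonyl C bonded to two carbons → ketone.
  CH2OCH2: C–O–C with sp³ carbons on both sides and no adjacent C=O → ether.
  CH(COCH3): pendant –COCH3: carbonyl C bonded to two carbons → ketone.
  CH(COOH): pendant –COOH: carbonyl C bonded to C and –OH → carboxylic acid.
  CH(OCOCH3): pendant –OC(=O)CH3: an acyloxy group → ester.
  CH(COOH): pendant –COOH: carbonyl C bonded to C and –OH → carboxylic acid.
  CONHCH3: –C(=O)NHCH3: carbonyl C bonded to C and to N → amide (the N is not an amine).
Carboxylic acid appears at: CH(COOH), CH(COOH), CH(COOH) → 3.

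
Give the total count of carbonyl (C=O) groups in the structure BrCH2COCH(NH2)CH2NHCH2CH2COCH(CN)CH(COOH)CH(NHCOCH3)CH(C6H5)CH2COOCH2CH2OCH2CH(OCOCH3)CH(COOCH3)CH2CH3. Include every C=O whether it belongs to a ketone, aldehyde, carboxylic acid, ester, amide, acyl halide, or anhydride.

7

CO: ketone, 1 C=O (running total 1).
CO: ketone, 1 C=O (running total 2).
CH(COOH): carboxylic acid, 1 C=O (running total 3).
CH(NHCOCH3): amide, 1 C=O (running total 4).
CH2COOCH2: ester, 1 C=O (running total 5).
CH(OCOCH3): ester, 1 C=O (running total 6).
CH(COOCH3): ester, 1 C=O (running total 7).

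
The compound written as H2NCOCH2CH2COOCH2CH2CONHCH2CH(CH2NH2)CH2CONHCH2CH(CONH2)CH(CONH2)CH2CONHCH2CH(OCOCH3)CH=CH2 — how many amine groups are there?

Taking each segment in turn:
  H2NCO: –C(=O)NH2: carbonyl C bonded to C and to N → amide (the N is not a separate amine).
  CH2COOCH2: –C(=O)–O–C with C on the carbonyl side → ester.
  CH2CONHCH2: –C(=O)–N– linkage → amide (the N is not an amine).
  CH(CH2NH2): pendant –CH2NH2: N on sp³ C, no adjacent C=O → amine.
  CH2CONHCH2: –C(=O)–N– linkage → amide (the N is not an amine).
  CH(CONH2): pendant –CONH2: carbonyl C bonded to C and N → amide.
  CH(CONH2): pendant –CONH2: carbonyl C bonded to C and N → amide.
  CH2CONHCH2: –C(=O)–N– linkage → amide (the N is not an amine).
  CH(OCOCH3): pendant –OC(=O)CH3: an acyloxy group → ester.
  CH=CH2: C=C double bond → alkene.
Amine appears at: CH(CH2NH2) → 1.

1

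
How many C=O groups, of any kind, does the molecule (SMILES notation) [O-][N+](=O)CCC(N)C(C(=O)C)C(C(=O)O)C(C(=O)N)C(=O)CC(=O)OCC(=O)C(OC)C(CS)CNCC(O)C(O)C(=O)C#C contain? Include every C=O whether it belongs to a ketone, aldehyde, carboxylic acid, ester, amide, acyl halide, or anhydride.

7

CH(COCH3): ketone, 1 C=O (running total 1).
CH(COOH): carboxylic acid, 1 C=O (running total 2).
CH(CONH2): amide, 1 C=O (running total 3).
CO: ketone, 1 C=O (running total 4).
CH2COOCH2: ester, 1 C=O (running total 5).
CO: ketone, 1 C=O (running total 6).
CO: ketone, 1 C=O (running total 7).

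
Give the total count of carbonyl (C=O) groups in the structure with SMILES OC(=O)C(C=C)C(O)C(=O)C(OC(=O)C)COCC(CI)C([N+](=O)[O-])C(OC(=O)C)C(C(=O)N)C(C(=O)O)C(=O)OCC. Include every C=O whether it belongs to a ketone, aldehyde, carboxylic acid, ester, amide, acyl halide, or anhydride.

7

HOOC: carboxylic acid, 1 C=O (running total 1).
CO: ketone, 1 C=O (running total 2).
CH(OCOCH3): ester, 1 C=O (running total 3).
CH(OCOCH3): ester, 1 C=O (running total 4).
CH(CONH2): amide, 1 C=O (running total 5).
CH(COOH): carboxylic acid, 1 C=O (running total 6).
COOCH2CH3: ester, 1 C=O (running total 7).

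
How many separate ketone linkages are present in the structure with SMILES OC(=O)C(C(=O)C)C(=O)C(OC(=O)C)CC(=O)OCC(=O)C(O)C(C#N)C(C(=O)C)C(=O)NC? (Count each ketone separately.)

–COOH: carbonyl C bonded to –OH and C → carboxylic acid (the –OH is not a separate alcohol).
pendant –COCH3: carbonyl C bonded to two carbons → ketone.
–C(=O)– with carbon on both sides → ketone.
pendant –OC(=O)CH3: an acyloxy group → ester.
–C(=O)–O–C with C on the carbonyl side → ester.
–C(=O)– with carbon on both sides → ketone.
–OH on an sp³ carbon → alcohol (secondary).
pendant –C≡N: nitrile.
pendant –COCH3: carbonyl C bonded to two carbons → ketone.
–C(=O)NHCH3: carbonyl C bonded to C and to N → amide (the N is not an amine).
Ketone appears at: CH(COCH3), CO, CO, CH(COCH3) → 4.

4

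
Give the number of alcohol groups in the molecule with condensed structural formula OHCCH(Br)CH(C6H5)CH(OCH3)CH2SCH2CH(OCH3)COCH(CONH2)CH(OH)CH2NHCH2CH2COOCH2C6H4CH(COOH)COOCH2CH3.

Taking each segment in turn:
  OHC: terminal –CHO: carbonyl C bonded to H and C → aldehyde.
  CH(Br): halogen on an sp³ carbon → alkyl halide.
  CH(C6H5): pendant –C6H5: benzene ring → arene.
  CH(OCH3): pendant –OCH3: C–O–C with sp³ C, no adjacent C=O → ether.
  CH2SCH2: C–S–C linkage → sulfide (thioether).
  CH(OCH3): pendant –OCH3: C–O–C with sp³ C, no adjacent C=O → ether.
  CO: –C(=O)– with carbon on both sides → ketone.
  CH(CONH2): pendant –CONH2: carbonyl C bonded to C and N → amide.
  CH(OH): –OH on an sp³ carbon → alcohol (secondary).
  CH2NHCH2: C–N–C with sp³ carbons and no adjacent C=O → amine (secondary).
  CH2COOCH2: –C(=O)–O–C with C on the carbonyl side → ester.
  C6H4: para-disubstituted benzene ring → arene.
  CH(COOH): pendant –COOH: carbonyl C bonded to C and –OH → carboxylic acid.
  COOCH2CH3: –C(=O)OCH2CH3: carbonyl C bonded to C and to –OEt → ester.
Alcohol appears at: CH(OH) → 1.

1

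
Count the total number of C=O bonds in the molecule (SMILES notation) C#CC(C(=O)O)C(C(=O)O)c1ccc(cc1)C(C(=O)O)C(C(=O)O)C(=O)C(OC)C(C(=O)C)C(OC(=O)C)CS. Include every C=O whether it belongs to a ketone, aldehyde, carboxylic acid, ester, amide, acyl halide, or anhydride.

7

CH(COOH): carboxylic acid, 1 C=O (running total 1).
CH(COOH): carboxylic acid, 1 C=O (running total 2).
CH(COOH): carboxylic acid, 1 C=O (running total 3).
CH(COOH): carboxylic acid, 1 C=O (running total 4).
CO: ketone, 1 C=O (running total 5).
CH(COCH3): ketone, 1 C=O (running total 6).
CH(OCOCH3): ester, 1 C=O (running total 7).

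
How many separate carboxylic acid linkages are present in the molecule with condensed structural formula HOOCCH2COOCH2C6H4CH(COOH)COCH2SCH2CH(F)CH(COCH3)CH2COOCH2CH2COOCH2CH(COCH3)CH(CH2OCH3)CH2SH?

2

Reading the structure from left to right:
  HOOC: –COOH: carbonyl C bonded to –OH and C → carboxylic acid (the –OH is not a separate alcohol).
  CH2COOCH2: –C(=O)–O–C with C on the carbonyl side → ester.
  C6H4: para-disubstituted benzene ring → arene.
  CH(COOH): pendant –COOH: carbonyl C bonded to C and –OH → carboxylic acid.
  CO: –C(=O)– with carbon on both sides → ketone.
  CH2SCH2: C–S–C linkage → sulfide (thioether).
  CH(F): halogen on an sp³ carbon → alkyl halide.
  CH(COCH3): pendant –COCH3: carbonyl C bonded to two carbons → ketone.
  CH2COOCH2: –C(=O)–O–C with C on the carbonyl side → ester.
  CH2COOCH2: –C(=O)–O–C with C on the carbonyl side → ester.
  CH(COCH3): pendant –COCH3: carbonyl C bonded to two carbons → ketone.
  CH(CH2OCH3): pendant –CH2OCH3: C–O–C linkage → ether.
  CH2SH: –SH on an sp³ carbon → thiol.
Carboxylic acid appears at: HOOC, CH(COOH) → 2.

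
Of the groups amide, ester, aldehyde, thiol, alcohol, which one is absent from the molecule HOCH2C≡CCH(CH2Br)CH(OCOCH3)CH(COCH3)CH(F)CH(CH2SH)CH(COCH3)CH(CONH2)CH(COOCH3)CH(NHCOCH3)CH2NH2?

thiol: present (CH(CH2SH) — pendant –CH2SH → thiol).
ester: present (CH(OCOCH3) — pendant –OC(=O)CH3: an acyloxy group → ester).
amide: present (CH(CONH2) — pendant –CONH2: carbonyl C bonded to C and N → amide).
alcohol: present (HOCH2 — HO– on an sp³ carbon → alcohol).
aldehyde: absent. In CH(COCH3), the carbonyl carbon is bonded to two carbons, so it is a ketone, not an aldehyde.

aldehyde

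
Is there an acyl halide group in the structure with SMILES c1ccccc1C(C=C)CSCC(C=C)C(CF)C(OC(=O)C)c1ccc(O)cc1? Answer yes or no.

no

Taking each segment in turn:
  C6H5: C6H5– phenyl ring → arene.
  CH(CH=CH2): pendant –CH=CH2: C=C double bond → alkene.
  CH2SCH2: C–S–C linkage → sulfide (thioether).
  CH(CH=CH2): pendant –CH=CH2: C=C double bond → alkene.
  CH(CH2F): pendant –CH2X: halogen on sp³ carbon → alkyl halide.
  CH(OCOCH3): pendant –OC(=O)CH3: an acyloxy group → ester.
  C6H4OH: –OH attached directly to an aromatic ring → phenol (not alcohol); the ring itself is an arene.
The groups actually present are: alkene, alkyl halide, arene, ester, phenol, sulfide.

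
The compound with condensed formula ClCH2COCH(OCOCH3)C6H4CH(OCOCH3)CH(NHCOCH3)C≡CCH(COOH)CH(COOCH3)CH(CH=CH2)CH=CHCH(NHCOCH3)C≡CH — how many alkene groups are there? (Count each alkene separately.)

Taking each segment in turn:
  ClCH2: halogen on an sp³ carbon → alkyl halide.
  CO: –C(=O)– with carbon on both sides → ketone.
  CH(OCOCH3): pendant –OC(=O)CH3: an acyloxy group → ester.
  C6H4: para-disubstituted benzene ring → arene.
  CH(OCOCH3): pendant –OC(=O)CH3: an acyloxy group → ester.
  CH(NHCOCH3): pendant –NHC(=O)CH3: N bonded to a carbonyl → amide (not amine).
  C≡C: C≡C triple bond → alkyne.
  CH(COOH): pendant –COOH: carbonyl C bonded to C and –OH → carboxylic acid.
  CH(COOCH3): pendant –COOCH3: carbonyl C bonded to C and –OCH3 → ester.
  CH(CH=CH2): pendant –CH=CH2: C=C double bond → alkene.
  CH=CH: C=C double bond → alkene.
  CH(NHCOCH3): pendant –NHC(=O)CH3: N bonded to a carbonyl → amide (not amine).
  C≡CH: C≡C triple bond → alkyne.
Alkene appears at: CH(CH=CH2), CH=CH → 2.

2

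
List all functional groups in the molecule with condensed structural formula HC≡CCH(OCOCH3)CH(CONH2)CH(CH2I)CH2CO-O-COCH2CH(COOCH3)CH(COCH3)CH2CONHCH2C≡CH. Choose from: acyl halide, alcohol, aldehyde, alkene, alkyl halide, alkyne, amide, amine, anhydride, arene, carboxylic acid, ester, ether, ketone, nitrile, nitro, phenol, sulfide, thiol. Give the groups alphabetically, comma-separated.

Taking each segment in turn:
  HC≡C: C≡C triple bond → alkyne.
  CH(OCOCH3): pendant –OC(=O)CH3: an acyloxy group → ester.
  CH(CONH2): pendant –CONH2: carbonyl C bonded to C and N → amide.
  CH(CH2I): pendant –CH2X: halogen on sp³ carbon → alkyl halide.
  CH2CO-O-COCH2: two acyl groups sharing one oxygen, –C(=O)–O–C(=O)– → anhydride.
  CH(COOCH3): pendant –COOCH3: carbonyl C bonded to C and –OCH3 → ester.
  CH(COCH3): pendant –COCH3: carbonyl C bonded to two carbons → ketone.
  CH2CONHCH2: –C(=O)–N– linkage → amide (the N is not an amine).
  C≡CH: C≡C triple bond → alkyne.

alkyl halide, alkyne, amide, anhydride, ester, ketone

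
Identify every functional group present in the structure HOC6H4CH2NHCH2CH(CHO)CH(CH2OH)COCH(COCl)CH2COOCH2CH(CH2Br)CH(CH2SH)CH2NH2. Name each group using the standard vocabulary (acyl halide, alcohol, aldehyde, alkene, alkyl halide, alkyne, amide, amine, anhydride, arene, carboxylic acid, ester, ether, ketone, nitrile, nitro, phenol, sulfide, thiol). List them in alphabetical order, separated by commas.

–OH attached directly to an aromatic ring → phenol (not alcohol); the ring itself is an arene.
C–N–C with sp³ carbons and no adjacent C=O → amine (secondary).
pendant –CHO: carbonyl C bonded to C and H → aldehyde.
pendant –CH2OH on an sp³ backbone C → alcohol.
–C(=O)– with carbon on both sides → ketone.
pendant –C(=O)X: carbonyl C bonded to C and halogen → acyl halide.
–C(=O)–O–C with C on the carbonyl side → ester.
pendant –CH2X: halogen on sp³ carbon → alkyl halide.
pendant –CH2SH → thiol.
–NH2 on an sp³ carbon with no adjacent C=O → amine.

acyl halide, alcohol, aldehyde, alkyl halide, amine, arene, ester, ketone, phenol, thiol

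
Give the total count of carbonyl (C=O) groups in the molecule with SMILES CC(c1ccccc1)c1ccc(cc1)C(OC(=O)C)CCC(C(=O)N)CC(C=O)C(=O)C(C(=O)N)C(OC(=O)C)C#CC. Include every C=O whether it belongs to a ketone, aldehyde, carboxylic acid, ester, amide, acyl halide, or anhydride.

6

CH(OCOCH3): ester, 1 C=O (running total 1).
CH(CONH2): amide, 1 C=O (running total 2).
CH(CHO): aldehyde, 1 C=O (running total 3).
CO: ketone, 1 C=O (running total 4).
CH(CONH2): amide, 1 C=O (running total 5).
CH(OCOCH3): ester, 1 C=O (running total 6).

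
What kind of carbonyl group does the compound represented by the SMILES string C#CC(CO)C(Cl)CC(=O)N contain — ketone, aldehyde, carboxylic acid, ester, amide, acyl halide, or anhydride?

amide

The carbonyl is in the CONH2 segment: –C(=O)NH2: carbonyl C bonded to C and to N → amide (the N is not a separate amine).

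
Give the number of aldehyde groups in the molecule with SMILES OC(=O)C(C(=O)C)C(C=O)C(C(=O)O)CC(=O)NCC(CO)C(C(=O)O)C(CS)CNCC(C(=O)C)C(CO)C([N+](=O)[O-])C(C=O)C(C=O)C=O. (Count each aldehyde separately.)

–COOH: carbonyl C bonded to –OH and C → carboxylic acid (the –OH is not a separate alcohol).
pendant –COCH3: carbonyl C bonded to two carbons → ketone.
pendant –CHO: carbonyl C bonded to C and H → aldehyde.
pendant –COOH: carbonyl C bonded to C and –OH → carboxylic acid.
–C(=O)–N– linkage → amide (the N is not an amine).
pendant –CH2OH on an sp³ backbone C → alcohol.
pendant –COOH: carbonyl C bonded to C and –OH → carboxylic acid.
pendant –CH2SH → thiol.
C–N–C with sp³ carbons and no adjacent C=O → amine (secondary).
pendant –COCH3: carbonyl C bonded to two carbons → ketone.
pendant –CH2OH on an sp³ backbone C → alcohol.
–NO2 on an sp³ carbon → nitro (the N=O is not a carbonyl).
pendant –CHO: carbonyl C bonded to C and H → aldehyde.
pendant –CHO: carbonyl C bonded to C and H → aldehyde.
terminal –CHO: carbonyl C bonded to H and C → aldehyde.
Aldehyde appears at: CH(CHO), CH(CHO), CH(CHO), CHO → 4.

4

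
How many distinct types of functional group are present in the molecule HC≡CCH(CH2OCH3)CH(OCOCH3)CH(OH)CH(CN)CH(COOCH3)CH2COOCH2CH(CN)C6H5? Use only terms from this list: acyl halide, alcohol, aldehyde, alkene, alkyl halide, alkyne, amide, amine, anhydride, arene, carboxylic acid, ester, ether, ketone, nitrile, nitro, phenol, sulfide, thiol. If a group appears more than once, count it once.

Working along the chain:
  HC≡C: C≡C triple bond → alkyne.
  CH(CH2OCH3): pendant –CH2OCH3: C–O–C linkage → ether.
  CH(OCOCH3): pendant –OC(=O)CH3: an acyloxy group → ester.
  CH(OH): –OH on an sp³ carbon → alcohol (secondary).
  CH(CN): pendant –C≡N: nitrile.
  CH(COOCH3): pendant –COOCH3: carbonyl C bonded to C and –OCH3 → ester.
  CH2COOCH2: –C(=O)–O–C with C on the carbonyl side → ester.
  CH(CN): pendant –C≡N: nitrile.
  C6H5: –C6H5 phenyl ring → arene.
Distinct types present: alcohol, alkyne, arene, ester, ether, nitrile.

6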